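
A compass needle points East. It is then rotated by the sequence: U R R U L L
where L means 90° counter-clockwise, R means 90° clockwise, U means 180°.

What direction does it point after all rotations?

Start: East
  U (U-turn (180°)) -> West
  R (right (90° clockwise)) -> North
  R (right (90° clockwise)) -> East
  U (U-turn (180°)) -> West
  L (left (90° counter-clockwise)) -> South
  L (left (90° counter-clockwise)) -> East
Final: East

Answer: Final heading: East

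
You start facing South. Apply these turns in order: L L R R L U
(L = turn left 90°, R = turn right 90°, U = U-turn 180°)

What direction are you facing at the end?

Start: South
  L (left (90° counter-clockwise)) -> East
  L (left (90° counter-clockwise)) -> North
  R (right (90° clockwise)) -> East
  R (right (90° clockwise)) -> South
  L (left (90° counter-clockwise)) -> East
  U (U-turn (180°)) -> West
Final: West

Answer: Final heading: West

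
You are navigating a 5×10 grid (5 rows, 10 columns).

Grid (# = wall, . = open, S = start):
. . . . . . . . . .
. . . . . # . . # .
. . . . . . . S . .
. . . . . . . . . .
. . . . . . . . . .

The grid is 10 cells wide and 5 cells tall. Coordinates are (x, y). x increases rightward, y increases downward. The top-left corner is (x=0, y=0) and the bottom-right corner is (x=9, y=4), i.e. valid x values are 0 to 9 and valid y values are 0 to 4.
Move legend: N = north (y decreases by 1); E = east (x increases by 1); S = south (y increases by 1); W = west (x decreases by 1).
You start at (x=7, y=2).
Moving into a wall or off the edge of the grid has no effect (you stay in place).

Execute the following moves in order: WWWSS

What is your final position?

Start: (x=7, y=2)
  W (west): (x=7, y=2) -> (x=6, y=2)
  W (west): (x=6, y=2) -> (x=5, y=2)
  W (west): (x=5, y=2) -> (x=4, y=2)
  S (south): (x=4, y=2) -> (x=4, y=3)
  S (south): (x=4, y=3) -> (x=4, y=4)
Final: (x=4, y=4)

Answer: Final position: (x=4, y=4)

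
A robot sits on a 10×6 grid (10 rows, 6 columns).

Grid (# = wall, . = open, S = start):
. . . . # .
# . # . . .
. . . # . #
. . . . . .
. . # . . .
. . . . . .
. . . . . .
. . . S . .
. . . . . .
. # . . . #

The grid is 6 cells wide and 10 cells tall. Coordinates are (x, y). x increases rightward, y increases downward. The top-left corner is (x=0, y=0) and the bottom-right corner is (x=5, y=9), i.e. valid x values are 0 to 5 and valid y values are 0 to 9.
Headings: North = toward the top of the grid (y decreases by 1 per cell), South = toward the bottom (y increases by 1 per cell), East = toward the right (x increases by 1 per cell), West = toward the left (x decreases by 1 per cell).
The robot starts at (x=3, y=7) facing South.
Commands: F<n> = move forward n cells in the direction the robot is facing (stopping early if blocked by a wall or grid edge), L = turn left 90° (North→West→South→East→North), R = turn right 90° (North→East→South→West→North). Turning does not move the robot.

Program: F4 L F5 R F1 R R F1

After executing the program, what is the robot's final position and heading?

Answer: Final position: (x=4, y=8), facing North

Derivation:
Start: (x=3, y=7), facing South
  F4: move forward 2/4 (blocked), now at (x=3, y=9)
  L: turn left, now facing East
  F5: move forward 1/5 (blocked), now at (x=4, y=9)
  R: turn right, now facing South
  F1: move forward 0/1 (blocked), now at (x=4, y=9)
  R: turn right, now facing West
  R: turn right, now facing North
  F1: move forward 1, now at (x=4, y=8)
Final: (x=4, y=8), facing North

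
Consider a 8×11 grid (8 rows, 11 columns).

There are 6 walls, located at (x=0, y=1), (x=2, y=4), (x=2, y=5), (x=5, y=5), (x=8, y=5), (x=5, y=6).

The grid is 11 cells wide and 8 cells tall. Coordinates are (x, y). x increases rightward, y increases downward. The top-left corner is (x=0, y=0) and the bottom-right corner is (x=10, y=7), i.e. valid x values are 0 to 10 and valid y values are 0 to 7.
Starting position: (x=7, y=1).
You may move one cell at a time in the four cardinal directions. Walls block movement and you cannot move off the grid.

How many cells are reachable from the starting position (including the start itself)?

BFS flood-fill from (x=7, y=1):
  Distance 0: (x=7, y=1)
  Distance 1: (x=7, y=0), (x=6, y=1), (x=8, y=1), (x=7, y=2)
  Distance 2: (x=6, y=0), (x=8, y=0), (x=5, y=1), (x=9, y=1), (x=6, y=2), (x=8, y=2), (x=7, y=3)
  Distance 3: (x=5, y=0), (x=9, y=0), (x=4, y=1), (x=10, y=1), (x=5, y=2), (x=9, y=2), (x=6, y=3), (x=8, y=3), (x=7, y=4)
  Distance 4: (x=4, y=0), (x=10, y=0), (x=3, y=1), (x=4, y=2), (x=10, y=2), (x=5, y=3), (x=9, y=3), (x=6, y=4), (x=8, y=4), (x=7, y=5)
  Distance 5: (x=3, y=0), (x=2, y=1), (x=3, y=2), (x=4, y=3), (x=10, y=3), (x=5, y=4), (x=9, y=4), (x=6, y=5), (x=7, y=6)
  Distance 6: (x=2, y=0), (x=1, y=1), (x=2, y=2), (x=3, y=3), (x=4, y=4), (x=10, y=4), (x=9, y=5), (x=6, y=6), (x=8, y=6), (x=7, y=7)
  Distance 7: (x=1, y=0), (x=1, y=2), (x=2, y=3), (x=3, y=4), (x=4, y=5), (x=10, y=5), (x=9, y=6), (x=6, y=7), (x=8, y=7)
  Distance 8: (x=0, y=0), (x=0, y=2), (x=1, y=3), (x=3, y=5), (x=4, y=6), (x=10, y=6), (x=5, y=7), (x=9, y=7)
  Distance 9: (x=0, y=3), (x=1, y=4), (x=3, y=6), (x=4, y=7), (x=10, y=7)
  Distance 10: (x=0, y=4), (x=1, y=5), (x=2, y=6), (x=3, y=7)
  Distance 11: (x=0, y=5), (x=1, y=6), (x=2, y=7)
  Distance 12: (x=0, y=6), (x=1, y=7)
  Distance 13: (x=0, y=7)
Total reachable: 82 (grid has 82 open cells total)

Answer: Reachable cells: 82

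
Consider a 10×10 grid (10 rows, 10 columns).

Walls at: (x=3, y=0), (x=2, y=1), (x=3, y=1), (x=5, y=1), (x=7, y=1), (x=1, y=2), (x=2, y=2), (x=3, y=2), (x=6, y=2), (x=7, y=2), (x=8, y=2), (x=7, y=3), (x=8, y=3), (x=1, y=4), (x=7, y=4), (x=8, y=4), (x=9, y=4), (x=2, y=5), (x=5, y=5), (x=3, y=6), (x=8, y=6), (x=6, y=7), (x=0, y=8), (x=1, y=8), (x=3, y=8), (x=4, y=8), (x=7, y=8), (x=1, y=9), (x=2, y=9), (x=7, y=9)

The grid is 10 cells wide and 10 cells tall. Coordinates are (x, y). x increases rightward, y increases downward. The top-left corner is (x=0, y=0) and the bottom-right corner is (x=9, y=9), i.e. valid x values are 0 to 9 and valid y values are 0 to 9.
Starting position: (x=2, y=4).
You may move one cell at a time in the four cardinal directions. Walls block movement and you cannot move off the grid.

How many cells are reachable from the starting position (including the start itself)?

BFS flood-fill from (x=2, y=4):
  Distance 0: (x=2, y=4)
  Distance 1: (x=2, y=3), (x=3, y=4)
  Distance 2: (x=1, y=3), (x=3, y=3), (x=4, y=4), (x=3, y=5)
  Distance 3: (x=0, y=3), (x=4, y=3), (x=5, y=4), (x=4, y=5)
  Distance 4: (x=0, y=2), (x=4, y=2), (x=5, y=3), (x=0, y=4), (x=6, y=4), (x=4, y=6)
  Distance 5: (x=0, y=1), (x=4, y=1), (x=5, y=2), (x=6, y=3), (x=0, y=5), (x=6, y=5), (x=5, y=6), (x=4, y=7)
  Distance 6: (x=0, y=0), (x=4, y=0), (x=1, y=1), (x=1, y=5), (x=7, y=5), (x=0, y=6), (x=6, y=6), (x=3, y=7), (x=5, y=7)
  Distance 7: (x=1, y=0), (x=5, y=0), (x=8, y=5), (x=1, y=6), (x=7, y=6), (x=0, y=7), (x=2, y=7), (x=5, y=8)
  Distance 8: (x=2, y=0), (x=6, y=0), (x=9, y=5), (x=2, y=6), (x=1, y=7), (x=7, y=7), (x=2, y=8), (x=6, y=8), (x=5, y=9)
  Distance 9: (x=7, y=0), (x=6, y=1), (x=9, y=6), (x=8, y=7), (x=4, y=9), (x=6, y=9)
  Distance 10: (x=8, y=0), (x=9, y=7), (x=8, y=8), (x=3, y=9)
  Distance 11: (x=9, y=0), (x=8, y=1), (x=9, y=8), (x=8, y=9)
  Distance 12: (x=9, y=1), (x=9, y=9)
  Distance 13: (x=9, y=2)
  Distance 14: (x=9, y=3)
Total reachable: 69 (grid has 70 open cells total)

Answer: Reachable cells: 69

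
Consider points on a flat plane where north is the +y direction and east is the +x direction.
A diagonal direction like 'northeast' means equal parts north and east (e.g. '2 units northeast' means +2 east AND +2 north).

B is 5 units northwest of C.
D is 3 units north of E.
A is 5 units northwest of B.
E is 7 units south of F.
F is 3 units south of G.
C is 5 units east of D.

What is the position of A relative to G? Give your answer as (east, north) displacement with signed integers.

Answer: A is at (east=-5, north=3) relative to G.

Derivation:
Place G at the origin (east=0, north=0).
  F is 3 units south of G: delta (east=+0, north=-3); F at (east=0, north=-3).
  E is 7 units south of F: delta (east=+0, north=-7); E at (east=0, north=-10).
  D is 3 units north of E: delta (east=+0, north=+3); D at (east=0, north=-7).
  C is 5 units east of D: delta (east=+5, north=+0); C at (east=5, north=-7).
  B is 5 units northwest of C: delta (east=-5, north=+5); B at (east=0, north=-2).
  A is 5 units northwest of B: delta (east=-5, north=+5); A at (east=-5, north=3).
Therefore A relative to G: (east=-5, north=3).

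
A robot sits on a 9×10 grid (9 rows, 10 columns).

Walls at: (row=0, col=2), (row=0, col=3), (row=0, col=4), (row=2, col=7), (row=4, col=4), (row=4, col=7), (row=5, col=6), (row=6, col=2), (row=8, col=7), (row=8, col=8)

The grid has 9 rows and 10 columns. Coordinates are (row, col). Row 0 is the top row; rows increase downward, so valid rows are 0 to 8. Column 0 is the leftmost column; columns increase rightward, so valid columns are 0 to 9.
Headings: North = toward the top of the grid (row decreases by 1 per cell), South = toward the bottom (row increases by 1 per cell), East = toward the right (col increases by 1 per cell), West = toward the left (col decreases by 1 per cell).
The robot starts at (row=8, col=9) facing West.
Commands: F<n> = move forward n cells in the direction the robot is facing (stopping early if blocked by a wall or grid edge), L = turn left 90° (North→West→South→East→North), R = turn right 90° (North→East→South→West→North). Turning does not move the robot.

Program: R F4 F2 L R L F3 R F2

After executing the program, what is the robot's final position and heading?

Answer: Final position: (row=0, col=8), facing North

Derivation:
Start: (row=8, col=9), facing West
  R: turn right, now facing North
  F4: move forward 4, now at (row=4, col=9)
  F2: move forward 2, now at (row=2, col=9)
  L: turn left, now facing West
  R: turn right, now facing North
  L: turn left, now facing West
  F3: move forward 1/3 (blocked), now at (row=2, col=8)
  R: turn right, now facing North
  F2: move forward 2, now at (row=0, col=8)
Final: (row=0, col=8), facing North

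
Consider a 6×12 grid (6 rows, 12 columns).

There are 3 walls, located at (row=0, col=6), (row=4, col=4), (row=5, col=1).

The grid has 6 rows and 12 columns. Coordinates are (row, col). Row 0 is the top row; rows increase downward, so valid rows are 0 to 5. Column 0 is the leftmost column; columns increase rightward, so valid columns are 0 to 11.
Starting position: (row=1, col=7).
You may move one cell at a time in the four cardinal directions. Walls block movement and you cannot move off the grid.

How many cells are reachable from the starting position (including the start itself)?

Answer: Reachable cells: 69

Derivation:
BFS flood-fill from (row=1, col=7):
  Distance 0: (row=1, col=7)
  Distance 1: (row=0, col=7), (row=1, col=6), (row=1, col=8), (row=2, col=7)
  Distance 2: (row=0, col=8), (row=1, col=5), (row=1, col=9), (row=2, col=6), (row=2, col=8), (row=3, col=7)
  Distance 3: (row=0, col=5), (row=0, col=9), (row=1, col=4), (row=1, col=10), (row=2, col=5), (row=2, col=9), (row=3, col=6), (row=3, col=8), (row=4, col=7)
  Distance 4: (row=0, col=4), (row=0, col=10), (row=1, col=3), (row=1, col=11), (row=2, col=4), (row=2, col=10), (row=3, col=5), (row=3, col=9), (row=4, col=6), (row=4, col=8), (row=5, col=7)
  Distance 5: (row=0, col=3), (row=0, col=11), (row=1, col=2), (row=2, col=3), (row=2, col=11), (row=3, col=4), (row=3, col=10), (row=4, col=5), (row=4, col=9), (row=5, col=6), (row=5, col=8)
  Distance 6: (row=0, col=2), (row=1, col=1), (row=2, col=2), (row=3, col=3), (row=3, col=11), (row=4, col=10), (row=5, col=5), (row=5, col=9)
  Distance 7: (row=0, col=1), (row=1, col=0), (row=2, col=1), (row=3, col=2), (row=4, col=3), (row=4, col=11), (row=5, col=4), (row=5, col=10)
  Distance 8: (row=0, col=0), (row=2, col=0), (row=3, col=1), (row=4, col=2), (row=5, col=3), (row=5, col=11)
  Distance 9: (row=3, col=0), (row=4, col=1), (row=5, col=2)
  Distance 10: (row=4, col=0)
  Distance 11: (row=5, col=0)
Total reachable: 69 (grid has 69 open cells total)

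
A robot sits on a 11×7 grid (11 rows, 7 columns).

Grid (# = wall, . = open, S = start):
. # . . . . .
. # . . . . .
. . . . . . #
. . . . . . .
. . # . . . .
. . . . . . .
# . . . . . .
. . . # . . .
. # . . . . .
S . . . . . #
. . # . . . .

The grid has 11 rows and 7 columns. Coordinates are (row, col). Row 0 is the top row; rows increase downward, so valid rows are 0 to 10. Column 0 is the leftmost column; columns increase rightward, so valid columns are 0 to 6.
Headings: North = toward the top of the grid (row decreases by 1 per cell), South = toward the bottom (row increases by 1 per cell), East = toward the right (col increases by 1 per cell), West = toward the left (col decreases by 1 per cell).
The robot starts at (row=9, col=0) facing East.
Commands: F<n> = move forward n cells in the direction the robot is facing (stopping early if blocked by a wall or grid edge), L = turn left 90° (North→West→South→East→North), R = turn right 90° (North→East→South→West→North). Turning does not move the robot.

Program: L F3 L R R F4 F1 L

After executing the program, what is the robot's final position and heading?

Answer: Final position: (row=7, col=2), facing North

Derivation:
Start: (row=9, col=0), facing East
  L: turn left, now facing North
  F3: move forward 2/3 (blocked), now at (row=7, col=0)
  L: turn left, now facing West
  R: turn right, now facing North
  R: turn right, now facing East
  F4: move forward 2/4 (blocked), now at (row=7, col=2)
  F1: move forward 0/1 (blocked), now at (row=7, col=2)
  L: turn left, now facing North
Final: (row=7, col=2), facing North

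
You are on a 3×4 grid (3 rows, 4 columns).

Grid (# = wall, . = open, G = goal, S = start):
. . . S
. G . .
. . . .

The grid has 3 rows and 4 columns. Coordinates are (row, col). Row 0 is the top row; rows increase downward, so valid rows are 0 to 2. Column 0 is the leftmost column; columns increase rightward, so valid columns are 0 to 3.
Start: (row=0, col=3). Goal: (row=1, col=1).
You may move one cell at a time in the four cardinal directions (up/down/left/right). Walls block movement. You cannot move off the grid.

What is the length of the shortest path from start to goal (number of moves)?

Answer: Shortest path length: 3

Derivation:
BFS from (row=0, col=3) until reaching (row=1, col=1):
  Distance 0: (row=0, col=3)
  Distance 1: (row=0, col=2), (row=1, col=3)
  Distance 2: (row=0, col=1), (row=1, col=2), (row=2, col=3)
  Distance 3: (row=0, col=0), (row=1, col=1), (row=2, col=2)  <- goal reached here
One shortest path (3 moves): (row=0, col=3) -> (row=0, col=2) -> (row=0, col=1) -> (row=1, col=1)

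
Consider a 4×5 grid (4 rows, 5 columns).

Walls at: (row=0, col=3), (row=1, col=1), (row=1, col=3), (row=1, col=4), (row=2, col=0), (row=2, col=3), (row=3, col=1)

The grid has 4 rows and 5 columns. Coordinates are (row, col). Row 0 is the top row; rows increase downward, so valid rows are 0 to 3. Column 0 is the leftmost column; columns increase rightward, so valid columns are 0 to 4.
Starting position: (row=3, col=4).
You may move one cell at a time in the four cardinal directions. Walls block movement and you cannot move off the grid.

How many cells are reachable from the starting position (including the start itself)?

BFS flood-fill from (row=3, col=4):
  Distance 0: (row=3, col=4)
  Distance 1: (row=2, col=4), (row=3, col=3)
  Distance 2: (row=3, col=2)
  Distance 3: (row=2, col=2)
  Distance 4: (row=1, col=2), (row=2, col=1)
  Distance 5: (row=0, col=2)
  Distance 6: (row=0, col=1)
  Distance 7: (row=0, col=0)
  Distance 8: (row=1, col=0)
Total reachable: 11 (grid has 13 open cells total)

Answer: Reachable cells: 11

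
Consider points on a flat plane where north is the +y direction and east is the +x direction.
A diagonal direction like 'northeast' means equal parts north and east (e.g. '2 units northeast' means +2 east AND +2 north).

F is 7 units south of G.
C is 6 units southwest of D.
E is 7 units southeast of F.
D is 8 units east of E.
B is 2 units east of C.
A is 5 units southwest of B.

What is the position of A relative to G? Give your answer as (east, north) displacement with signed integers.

Answer: A is at (east=6, north=-25) relative to G.

Derivation:
Place G at the origin (east=0, north=0).
  F is 7 units south of G: delta (east=+0, north=-7); F at (east=0, north=-7).
  E is 7 units southeast of F: delta (east=+7, north=-7); E at (east=7, north=-14).
  D is 8 units east of E: delta (east=+8, north=+0); D at (east=15, north=-14).
  C is 6 units southwest of D: delta (east=-6, north=-6); C at (east=9, north=-20).
  B is 2 units east of C: delta (east=+2, north=+0); B at (east=11, north=-20).
  A is 5 units southwest of B: delta (east=-5, north=-5); A at (east=6, north=-25).
Therefore A relative to G: (east=6, north=-25).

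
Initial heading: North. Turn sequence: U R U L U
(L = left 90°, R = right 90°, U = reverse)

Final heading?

Answer: Final heading: South

Derivation:
Start: North
  U (U-turn (180°)) -> South
  R (right (90° clockwise)) -> West
  U (U-turn (180°)) -> East
  L (left (90° counter-clockwise)) -> North
  U (U-turn (180°)) -> South
Final: South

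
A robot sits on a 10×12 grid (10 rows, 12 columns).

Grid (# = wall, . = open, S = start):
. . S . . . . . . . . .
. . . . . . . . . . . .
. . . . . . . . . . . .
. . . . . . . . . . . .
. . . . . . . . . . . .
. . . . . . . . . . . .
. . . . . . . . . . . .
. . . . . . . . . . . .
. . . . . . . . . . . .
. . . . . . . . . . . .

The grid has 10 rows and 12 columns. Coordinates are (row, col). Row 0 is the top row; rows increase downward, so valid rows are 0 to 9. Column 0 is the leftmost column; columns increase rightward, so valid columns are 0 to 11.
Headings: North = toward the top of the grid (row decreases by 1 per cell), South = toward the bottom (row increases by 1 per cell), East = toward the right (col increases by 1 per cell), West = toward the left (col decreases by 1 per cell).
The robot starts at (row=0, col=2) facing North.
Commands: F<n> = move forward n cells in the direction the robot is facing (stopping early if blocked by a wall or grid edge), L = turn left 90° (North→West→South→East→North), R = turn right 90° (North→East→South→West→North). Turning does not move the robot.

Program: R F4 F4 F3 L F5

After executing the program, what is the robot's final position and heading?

Answer: Final position: (row=0, col=11), facing North

Derivation:
Start: (row=0, col=2), facing North
  R: turn right, now facing East
  F4: move forward 4, now at (row=0, col=6)
  F4: move forward 4, now at (row=0, col=10)
  F3: move forward 1/3 (blocked), now at (row=0, col=11)
  L: turn left, now facing North
  F5: move forward 0/5 (blocked), now at (row=0, col=11)
Final: (row=0, col=11), facing North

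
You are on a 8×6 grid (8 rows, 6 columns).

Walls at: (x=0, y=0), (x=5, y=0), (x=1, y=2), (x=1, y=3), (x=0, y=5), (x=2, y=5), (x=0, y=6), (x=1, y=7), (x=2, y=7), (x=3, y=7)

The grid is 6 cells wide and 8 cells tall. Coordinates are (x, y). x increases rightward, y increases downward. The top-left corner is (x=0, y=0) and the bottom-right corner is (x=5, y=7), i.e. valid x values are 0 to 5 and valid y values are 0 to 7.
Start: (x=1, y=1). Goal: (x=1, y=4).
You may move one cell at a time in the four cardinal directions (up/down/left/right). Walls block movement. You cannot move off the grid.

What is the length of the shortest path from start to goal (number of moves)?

Answer: Shortest path length: 5

Derivation:
BFS from (x=1, y=1) until reaching (x=1, y=4):
  Distance 0: (x=1, y=1)
  Distance 1: (x=1, y=0), (x=0, y=1), (x=2, y=1)
  Distance 2: (x=2, y=0), (x=3, y=1), (x=0, y=2), (x=2, y=2)
  Distance 3: (x=3, y=0), (x=4, y=1), (x=3, y=2), (x=0, y=3), (x=2, y=3)
  Distance 4: (x=4, y=0), (x=5, y=1), (x=4, y=2), (x=3, y=3), (x=0, y=4), (x=2, y=4)
  Distance 5: (x=5, y=2), (x=4, y=3), (x=1, y=4), (x=3, y=4)  <- goal reached here
One shortest path (5 moves): (x=1, y=1) -> (x=2, y=1) -> (x=2, y=2) -> (x=2, y=3) -> (x=2, y=4) -> (x=1, y=4)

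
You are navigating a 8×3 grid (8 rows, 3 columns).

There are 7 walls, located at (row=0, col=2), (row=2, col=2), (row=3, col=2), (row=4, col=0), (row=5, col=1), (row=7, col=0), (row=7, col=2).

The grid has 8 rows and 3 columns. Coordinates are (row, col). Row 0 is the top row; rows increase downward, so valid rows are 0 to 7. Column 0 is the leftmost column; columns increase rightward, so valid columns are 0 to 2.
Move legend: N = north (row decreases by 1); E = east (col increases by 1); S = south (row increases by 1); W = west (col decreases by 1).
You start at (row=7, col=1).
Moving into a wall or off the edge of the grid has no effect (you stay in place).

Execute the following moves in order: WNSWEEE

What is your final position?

Answer: Final position: (row=7, col=1)

Derivation:
Start: (row=7, col=1)
  W (west): blocked, stay at (row=7, col=1)
  N (north): (row=7, col=1) -> (row=6, col=1)
  S (south): (row=6, col=1) -> (row=7, col=1)
  W (west): blocked, stay at (row=7, col=1)
  [×3]E (east): blocked, stay at (row=7, col=1)
Final: (row=7, col=1)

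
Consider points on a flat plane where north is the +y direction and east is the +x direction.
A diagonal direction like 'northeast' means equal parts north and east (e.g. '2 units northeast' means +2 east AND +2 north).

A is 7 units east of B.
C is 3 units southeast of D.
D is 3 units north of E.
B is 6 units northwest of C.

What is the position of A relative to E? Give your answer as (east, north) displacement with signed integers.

Answer: A is at (east=4, north=6) relative to E.

Derivation:
Place E at the origin (east=0, north=0).
  D is 3 units north of E: delta (east=+0, north=+3); D at (east=0, north=3).
  C is 3 units southeast of D: delta (east=+3, north=-3); C at (east=3, north=0).
  B is 6 units northwest of C: delta (east=-6, north=+6); B at (east=-3, north=6).
  A is 7 units east of B: delta (east=+7, north=+0); A at (east=4, north=6).
Therefore A relative to E: (east=4, north=6).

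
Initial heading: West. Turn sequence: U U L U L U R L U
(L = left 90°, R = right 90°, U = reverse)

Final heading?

Answer: Final heading: West

Derivation:
Start: West
  U (U-turn (180°)) -> East
  U (U-turn (180°)) -> West
  L (left (90° counter-clockwise)) -> South
  U (U-turn (180°)) -> North
  L (left (90° counter-clockwise)) -> West
  U (U-turn (180°)) -> East
  R (right (90° clockwise)) -> South
  L (left (90° counter-clockwise)) -> East
  U (U-turn (180°)) -> West
Final: West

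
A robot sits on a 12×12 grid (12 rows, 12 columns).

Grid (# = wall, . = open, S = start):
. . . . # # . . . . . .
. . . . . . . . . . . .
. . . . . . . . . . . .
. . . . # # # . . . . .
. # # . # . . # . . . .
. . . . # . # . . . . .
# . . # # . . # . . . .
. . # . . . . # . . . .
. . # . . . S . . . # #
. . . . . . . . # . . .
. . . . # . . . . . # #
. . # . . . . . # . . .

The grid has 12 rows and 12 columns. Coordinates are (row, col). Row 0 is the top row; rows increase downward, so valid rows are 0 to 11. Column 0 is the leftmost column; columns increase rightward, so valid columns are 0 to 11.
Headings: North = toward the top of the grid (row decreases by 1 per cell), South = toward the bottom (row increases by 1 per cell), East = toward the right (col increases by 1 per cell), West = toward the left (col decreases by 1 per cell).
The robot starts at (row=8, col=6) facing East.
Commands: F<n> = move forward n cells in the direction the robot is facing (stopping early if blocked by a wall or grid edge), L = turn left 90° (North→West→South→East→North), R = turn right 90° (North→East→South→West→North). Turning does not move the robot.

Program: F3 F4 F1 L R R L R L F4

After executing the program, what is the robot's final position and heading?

Start: (row=8, col=6), facing East
  F3: move forward 3, now at (row=8, col=9)
  F4: move forward 0/4 (blocked), now at (row=8, col=9)
  F1: move forward 0/1 (blocked), now at (row=8, col=9)
  L: turn left, now facing North
  R: turn right, now facing East
  R: turn right, now facing South
  L: turn left, now facing East
  R: turn right, now facing South
  L: turn left, now facing East
  F4: move forward 0/4 (blocked), now at (row=8, col=9)
Final: (row=8, col=9), facing East

Answer: Final position: (row=8, col=9), facing East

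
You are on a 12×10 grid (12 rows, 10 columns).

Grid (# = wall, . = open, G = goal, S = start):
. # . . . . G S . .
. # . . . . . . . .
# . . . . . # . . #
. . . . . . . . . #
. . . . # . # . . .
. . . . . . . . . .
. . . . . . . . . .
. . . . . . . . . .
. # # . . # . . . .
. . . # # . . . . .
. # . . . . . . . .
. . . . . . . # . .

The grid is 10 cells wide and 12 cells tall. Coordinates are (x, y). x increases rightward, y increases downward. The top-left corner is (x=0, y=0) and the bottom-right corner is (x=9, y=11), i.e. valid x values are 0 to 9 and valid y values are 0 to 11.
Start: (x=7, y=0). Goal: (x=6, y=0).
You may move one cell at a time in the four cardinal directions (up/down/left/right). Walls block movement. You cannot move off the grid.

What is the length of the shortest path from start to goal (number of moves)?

Answer: Shortest path length: 1

Derivation:
BFS from (x=7, y=0) until reaching (x=6, y=0):
  Distance 0: (x=7, y=0)
  Distance 1: (x=6, y=0), (x=8, y=0), (x=7, y=1)  <- goal reached here
One shortest path (1 moves): (x=7, y=0) -> (x=6, y=0)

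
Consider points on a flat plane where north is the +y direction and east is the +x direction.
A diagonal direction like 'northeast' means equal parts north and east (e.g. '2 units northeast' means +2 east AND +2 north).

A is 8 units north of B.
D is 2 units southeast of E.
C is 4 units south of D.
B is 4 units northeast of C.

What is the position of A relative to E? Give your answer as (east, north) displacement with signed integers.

Place E at the origin (east=0, north=0).
  D is 2 units southeast of E: delta (east=+2, north=-2); D at (east=2, north=-2).
  C is 4 units south of D: delta (east=+0, north=-4); C at (east=2, north=-6).
  B is 4 units northeast of C: delta (east=+4, north=+4); B at (east=6, north=-2).
  A is 8 units north of B: delta (east=+0, north=+8); A at (east=6, north=6).
Therefore A relative to E: (east=6, north=6).

Answer: A is at (east=6, north=6) relative to E.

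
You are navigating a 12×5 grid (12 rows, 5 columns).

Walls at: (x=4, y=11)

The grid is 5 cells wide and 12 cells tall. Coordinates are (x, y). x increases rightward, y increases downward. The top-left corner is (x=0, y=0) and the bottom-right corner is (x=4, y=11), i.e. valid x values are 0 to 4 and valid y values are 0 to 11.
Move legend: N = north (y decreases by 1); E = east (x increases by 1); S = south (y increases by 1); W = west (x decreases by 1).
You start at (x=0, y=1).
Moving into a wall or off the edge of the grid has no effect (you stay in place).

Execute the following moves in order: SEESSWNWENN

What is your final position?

Answer: Final position: (x=1, y=1)

Derivation:
Start: (x=0, y=1)
  S (south): (x=0, y=1) -> (x=0, y=2)
  E (east): (x=0, y=2) -> (x=1, y=2)
  E (east): (x=1, y=2) -> (x=2, y=2)
  S (south): (x=2, y=2) -> (x=2, y=3)
  S (south): (x=2, y=3) -> (x=2, y=4)
  W (west): (x=2, y=4) -> (x=1, y=4)
  N (north): (x=1, y=4) -> (x=1, y=3)
  W (west): (x=1, y=3) -> (x=0, y=3)
  E (east): (x=0, y=3) -> (x=1, y=3)
  N (north): (x=1, y=3) -> (x=1, y=2)
  N (north): (x=1, y=2) -> (x=1, y=1)
Final: (x=1, y=1)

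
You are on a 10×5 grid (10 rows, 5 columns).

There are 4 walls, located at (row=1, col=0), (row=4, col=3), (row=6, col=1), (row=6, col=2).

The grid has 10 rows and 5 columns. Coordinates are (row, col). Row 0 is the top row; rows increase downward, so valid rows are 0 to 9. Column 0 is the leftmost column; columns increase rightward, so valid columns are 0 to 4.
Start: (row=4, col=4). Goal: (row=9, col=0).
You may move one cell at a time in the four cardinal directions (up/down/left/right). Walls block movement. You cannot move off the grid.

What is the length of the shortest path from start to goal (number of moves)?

Answer: Shortest path length: 9

Derivation:
BFS from (row=4, col=4) until reaching (row=9, col=0):
  Distance 0: (row=4, col=4)
  Distance 1: (row=3, col=4), (row=5, col=4)
  Distance 2: (row=2, col=4), (row=3, col=3), (row=5, col=3), (row=6, col=4)
  Distance 3: (row=1, col=4), (row=2, col=3), (row=3, col=2), (row=5, col=2), (row=6, col=3), (row=7, col=4)
  Distance 4: (row=0, col=4), (row=1, col=3), (row=2, col=2), (row=3, col=1), (row=4, col=2), (row=5, col=1), (row=7, col=3), (row=8, col=4)
  Distance 5: (row=0, col=3), (row=1, col=2), (row=2, col=1), (row=3, col=0), (row=4, col=1), (row=5, col=0), (row=7, col=2), (row=8, col=3), (row=9, col=4)
  Distance 6: (row=0, col=2), (row=1, col=1), (row=2, col=0), (row=4, col=0), (row=6, col=0), (row=7, col=1), (row=8, col=2), (row=9, col=3)
  Distance 7: (row=0, col=1), (row=7, col=0), (row=8, col=1), (row=9, col=2)
  Distance 8: (row=0, col=0), (row=8, col=0), (row=9, col=1)
  Distance 9: (row=9, col=0)  <- goal reached here
One shortest path (9 moves): (row=4, col=4) -> (row=5, col=4) -> (row=5, col=3) -> (row=5, col=2) -> (row=5, col=1) -> (row=5, col=0) -> (row=6, col=0) -> (row=7, col=0) -> (row=8, col=0) -> (row=9, col=0)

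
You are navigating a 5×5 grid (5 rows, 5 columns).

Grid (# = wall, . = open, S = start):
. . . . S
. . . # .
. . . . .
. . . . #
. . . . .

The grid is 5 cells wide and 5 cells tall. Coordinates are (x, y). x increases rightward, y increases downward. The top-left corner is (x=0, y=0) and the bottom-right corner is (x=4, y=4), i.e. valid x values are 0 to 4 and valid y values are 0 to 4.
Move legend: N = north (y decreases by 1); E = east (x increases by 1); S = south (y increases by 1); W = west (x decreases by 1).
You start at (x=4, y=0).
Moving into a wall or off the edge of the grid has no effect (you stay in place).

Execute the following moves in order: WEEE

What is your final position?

Answer: Final position: (x=4, y=0)

Derivation:
Start: (x=4, y=0)
  W (west): (x=4, y=0) -> (x=3, y=0)
  E (east): (x=3, y=0) -> (x=4, y=0)
  E (east): blocked, stay at (x=4, y=0)
  E (east): blocked, stay at (x=4, y=0)
Final: (x=4, y=0)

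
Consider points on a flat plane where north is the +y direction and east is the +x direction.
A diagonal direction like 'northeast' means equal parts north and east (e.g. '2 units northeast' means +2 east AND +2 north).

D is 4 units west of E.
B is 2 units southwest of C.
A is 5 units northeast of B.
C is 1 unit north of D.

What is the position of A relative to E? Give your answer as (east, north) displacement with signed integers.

Place E at the origin (east=0, north=0).
  D is 4 units west of E: delta (east=-4, north=+0); D at (east=-4, north=0).
  C is 1 unit north of D: delta (east=+0, north=+1); C at (east=-4, north=1).
  B is 2 units southwest of C: delta (east=-2, north=-2); B at (east=-6, north=-1).
  A is 5 units northeast of B: delta (east=+5, north=+5); A at (east=-1, north=4).
Therefore A relative to E: (east=-1, north=4).

Answer: A is at (east=-1, north=4) relative to E.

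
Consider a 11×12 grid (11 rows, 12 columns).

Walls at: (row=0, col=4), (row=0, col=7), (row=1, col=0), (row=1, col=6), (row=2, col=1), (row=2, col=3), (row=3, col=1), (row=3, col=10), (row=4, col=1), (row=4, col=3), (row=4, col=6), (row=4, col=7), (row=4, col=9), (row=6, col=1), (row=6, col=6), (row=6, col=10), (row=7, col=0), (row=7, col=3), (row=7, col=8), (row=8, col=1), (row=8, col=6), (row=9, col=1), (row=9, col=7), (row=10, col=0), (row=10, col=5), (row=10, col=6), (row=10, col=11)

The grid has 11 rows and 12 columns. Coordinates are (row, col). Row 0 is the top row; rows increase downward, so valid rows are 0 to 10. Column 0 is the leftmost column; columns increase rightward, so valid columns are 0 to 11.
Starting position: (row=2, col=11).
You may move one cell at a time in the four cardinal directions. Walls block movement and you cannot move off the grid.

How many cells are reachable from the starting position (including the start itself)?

BFS flood-fill from (row=2, col=11):
  Distance 0: (row=2, col=11)
  Distance 1: (row=1, col=11), (row=2, col=10), (row=3, col=11)
  Distance 2: (row=0, col=11), (row=1, col=10), (row=2, col=9), (row=4, col=11)
  Distance 3: (row=0, col=10), (row=1, col=9), (row=2, col=8), (row=3, col=9), (row=4, col=10), (row=5, col=11)
  Distance 4: (row=0, col=9), (row=1, col=8), (row=2, col=7), (row=3, col=8), (row=5, col=10), (row=6, col=11)
  Distance 5: (row=0, col=8), (row=1, col=7), (row=2, col=6), (row=3, col=7), (row=4, col=8), (row=5, col=9), (row=7, col=11)
  Distance 6: (row=2, col=5), (row=3, col=6), (row=5, col=8), (row=6, col=9), (row=7, col=10), (row=8, col=11)
  Distance 7: (row=1, col=5), (row=2, col=4), (row=3, col=5), (row=5, col=7), (row=6, col=8), (row=7, col=9), (row=8, col=10), (row=9, col=11)
  Distance 8: (row=0, col=5), (row=1, col=4), (row=3, col=4), (row=4, col=5), (row=5, col=6), (row=6, col=7), (row=8, col=9), (row=9, col=10)
  Distance 9: (row=0, col=6), (row=1, col=3), (row=3, col=3), (row=4, col=4), (row=5, col=5), (row=7, col=7), (row=8, col=8), (row=9, col=9), (row=10, col=10)
  Distance 10: (row=0, col=3), (row=1, col=2), (row=3, col=2), (row=5, col=4), (row=6, col=5), (row=7, col=6), (row=8, col=7), (row=9, col=8), (row=10, col=9)
  Distance 11: (row=0, col=2), (row=1, col=1), (row=2, col=2), (row=4, col=2), (row=5, col=3), (row=6, col=4), (row=7, col=5), (row=10, col=8)
  Distance 12: (row=0, col=1), (row=5, col=2), (row=6, col=3), (row=7, col=4), (row=8, col=5), (row=10, col=7)
  Distance 13: (row=0, col=0), (row=5, col=1), (row=6, col=2), (row=8, col=4), (row=9, col=5)
  Distance 14: (row=5, col=0), (row=7, col=2), (row=8, col=3), (row=9, col=4), (row=9, col=6)
  Distance 15: (row=4, col=0), (row=6, col=0), (row=7, col=1), (row=8, col=2), (row=9, col=3), (row=10, col=4)
  Distance 16: (row=3, col=0), (row=9, col=2), (row=10, col=3)
  Distance 17: (row=2, col=0), (row=10, col=2)
  Distance 18: (row=10, col=1)
Total reachable: 103 (grid has 105 open cells total)

Answer: Reachable cells: 103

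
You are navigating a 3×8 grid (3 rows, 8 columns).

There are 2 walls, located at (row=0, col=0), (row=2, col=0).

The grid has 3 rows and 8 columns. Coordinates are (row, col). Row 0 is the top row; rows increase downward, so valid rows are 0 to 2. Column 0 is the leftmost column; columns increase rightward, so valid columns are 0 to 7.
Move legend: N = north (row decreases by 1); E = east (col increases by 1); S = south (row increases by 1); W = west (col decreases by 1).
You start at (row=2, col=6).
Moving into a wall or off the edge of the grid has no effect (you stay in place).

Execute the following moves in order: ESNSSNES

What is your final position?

Start: (row=2, col=6)
  E (east): (row=2, col=6) -> (row=2, col=7)
  S (south): blocked, stay at (row=2, col=7)
  N (north): (row=2, col=7) -> (row=1, col=7)
  S (south): (row=1, col=7) -> (row=2, col=7)
  S (south): blocked, stay at (row=2, col=7)
  N (north): (row=2, col=7) -> (row=1, col=7)
  E (east): blocked, stay at (row=1, col=7)
  S (south): (row=1, col=7) -> (row=2, col=7)
Final: (row=2, col=7)

Answer: Final position: (row=2, col=7)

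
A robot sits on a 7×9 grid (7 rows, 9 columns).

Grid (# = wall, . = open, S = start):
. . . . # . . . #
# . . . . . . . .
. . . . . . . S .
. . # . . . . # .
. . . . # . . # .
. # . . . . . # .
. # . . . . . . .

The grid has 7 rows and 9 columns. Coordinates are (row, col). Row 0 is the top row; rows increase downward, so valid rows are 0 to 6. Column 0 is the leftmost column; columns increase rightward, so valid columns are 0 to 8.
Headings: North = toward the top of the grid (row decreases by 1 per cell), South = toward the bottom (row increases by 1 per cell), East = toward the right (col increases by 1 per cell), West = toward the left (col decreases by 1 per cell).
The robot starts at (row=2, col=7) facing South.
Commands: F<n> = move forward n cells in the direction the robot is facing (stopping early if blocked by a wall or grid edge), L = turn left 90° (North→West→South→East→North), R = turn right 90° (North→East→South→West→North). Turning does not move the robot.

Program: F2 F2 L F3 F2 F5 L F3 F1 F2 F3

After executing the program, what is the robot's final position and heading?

Start: (row=2, col=7), facing South
  F2: move forward 0/2 (blocked), now at (row=2, col=7)
  F2: move forward 0/2 (blocked), now at (row=2, col=7)
  L: turn left, now facing East
  F3: move forward 1/3 (blocked), now at (row=2, col=8)
  F2: move forward 0/2 (blocked), now at (row=2, col=8)
  F5: move forward 0/5 (blocked), now at (row=2, col=8)
  L: turn left, now facing North
  F3: move forward 1/3 (blocked), now at (row=1, col=8)
  F1: move forward 0/1 (blocked), now at (row=1, col=8)
  F2: move forward 0/2 (blocked), now at (row=1, col=8)
  F3: move forward 0/3 (blocked), now at (row=1, col=8)
Final: (row=1, col=8), facing North

Answer: Final position: (row=1, col=8), facing North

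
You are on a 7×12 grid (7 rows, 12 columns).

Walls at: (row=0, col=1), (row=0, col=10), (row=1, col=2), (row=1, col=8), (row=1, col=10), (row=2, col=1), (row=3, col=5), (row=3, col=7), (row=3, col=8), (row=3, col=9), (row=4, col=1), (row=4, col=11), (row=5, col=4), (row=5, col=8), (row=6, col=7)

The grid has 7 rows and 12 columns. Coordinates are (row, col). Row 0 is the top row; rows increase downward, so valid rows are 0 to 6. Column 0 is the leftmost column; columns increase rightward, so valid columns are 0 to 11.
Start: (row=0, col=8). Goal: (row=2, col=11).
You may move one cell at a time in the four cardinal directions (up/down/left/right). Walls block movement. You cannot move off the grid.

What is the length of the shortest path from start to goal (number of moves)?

BFS from (row=0, col=8) until reaching (row=2, col=11):
  Distance 0: (row=0, col=8)
  Distance 1: (row=0, col=7), (row=0, col=9)
  Distance 2: (row=0, col=6), (row=1, col=7), (row=1, col=9)
  Distance 3: (row=0, col=5), (row=1, col=6), (row=2, col=7), (row=2, col=9)
  Distance 4: (row=0, col=4), (row=1, col=5), (row=2, col=6), (row=2, col=8), (row=2, col=10)
  Distance 5: (row=0, col=3), (row=1, col=4), (row=2, col=5), (row=2, col=11), (row=3, col=6), (row=3, col=10)  <- goal reached here
One shortest path (5 moves): (row=0, col=8) -> (row=0, col=9) -> (row=1, col=9) -> (row=2, col=9) -> (row=2, col=10) -> (row=2, col=11)

Answer: Shortest path length: 5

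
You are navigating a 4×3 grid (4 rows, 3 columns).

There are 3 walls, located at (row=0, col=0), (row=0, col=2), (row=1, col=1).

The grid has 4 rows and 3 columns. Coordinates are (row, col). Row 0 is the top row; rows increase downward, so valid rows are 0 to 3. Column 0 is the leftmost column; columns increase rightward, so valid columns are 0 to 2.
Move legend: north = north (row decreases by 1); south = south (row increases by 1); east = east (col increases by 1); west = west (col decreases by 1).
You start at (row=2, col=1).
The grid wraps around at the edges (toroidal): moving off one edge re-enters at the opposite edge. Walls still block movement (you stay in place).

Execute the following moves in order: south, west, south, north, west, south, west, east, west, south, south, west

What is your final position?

Answer: Final position: (row=0, col=1)

Derivation:
Start: (row=2, col=1)
  south (south): (row=2, col=1) -> (row=3, col=1)
  west (west): (row=3, col=1) -> (row=3, col=0)
  south (south): blocked, stay at (row=3, col=0)
  north (north): (row=3, col=0) -> (row=2, col=0)
  west (west): (row=2, col=0) -> (row=2, col=2)
  south (south): (row=2, col=2) -> (row=3, col=2)
  west (west): (row=3, col=2) -> (row=3, col=1)
  east (east): (row=3, col=1) -> (row=3, col=2)
  west (west): (row=3, col=2) -> (row=3, col=1)
  south (south): (row=3, col=1) -> (row=0, col=1)
  south (south): blocked, stay at (row=0, col=1)
  west (west): blocked, stay at (row=0, col=1)
Final: (row=0, col=1)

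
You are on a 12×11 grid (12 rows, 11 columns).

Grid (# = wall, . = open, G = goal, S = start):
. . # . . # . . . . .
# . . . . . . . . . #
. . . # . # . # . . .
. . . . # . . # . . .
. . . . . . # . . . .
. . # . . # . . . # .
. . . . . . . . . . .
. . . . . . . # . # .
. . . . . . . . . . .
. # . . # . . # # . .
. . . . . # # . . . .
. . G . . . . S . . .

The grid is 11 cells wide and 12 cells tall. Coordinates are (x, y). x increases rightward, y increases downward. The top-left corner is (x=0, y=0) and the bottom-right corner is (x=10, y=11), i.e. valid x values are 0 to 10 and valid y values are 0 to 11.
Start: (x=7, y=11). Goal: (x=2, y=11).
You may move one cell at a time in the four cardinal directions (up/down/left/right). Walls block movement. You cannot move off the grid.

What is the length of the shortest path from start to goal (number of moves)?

BFS from (x=7, y=11) until reaching (x=2, y=11):
  Distance 0: (x=7, y=11)
  Distance 1: (x=7, y=10), (x=6, y=11), (x=8, y=11)
  Distance 2: (x=8, y=10), (x=5, y=11), (x=9, y=11)
  Distance 3: (x=9, y=10), (x=4, y=11), (x=10, y=11)
  Distance 4: (x=9, y=9), (x=4, y=10), (x=10, y=10), (x=3, y=11)
  Distance 5: (x=9, y=8), (x=10, y=9), (x=3, y=10), (x=2, y=11)  <- goal reached here
One shortest path (5 moves): (x=7, y=11) -> (x=6, y=11) -> (x=5, y=11) -> (x=4, y=11) -> (x=3, y=11) -> (x=2, y=11)

Answer: Shortest path length: 5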